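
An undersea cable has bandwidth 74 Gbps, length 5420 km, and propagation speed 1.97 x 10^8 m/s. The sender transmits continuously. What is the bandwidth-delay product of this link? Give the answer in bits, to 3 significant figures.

2040000000 bits

Propagation delay = 5420000 / 197000000 = 0.0275127 s.
BDP = R × t_prop = 74000000000 × 0.0275127 = 2035940000 bits.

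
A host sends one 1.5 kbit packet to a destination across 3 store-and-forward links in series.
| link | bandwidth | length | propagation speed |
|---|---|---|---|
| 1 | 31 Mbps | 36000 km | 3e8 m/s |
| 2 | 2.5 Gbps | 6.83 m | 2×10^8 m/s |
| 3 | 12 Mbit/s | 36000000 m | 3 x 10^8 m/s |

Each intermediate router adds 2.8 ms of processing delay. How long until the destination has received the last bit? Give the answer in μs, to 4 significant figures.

L = 1500 bits.
Transmission delays (L/R per hop): 48.3871, 0.6, 125 μs; sum = 173.987 μs.
Propagation delays (d/s per hop): 120000, 0.03415, 120000 μs; sum = 240000 μs.
Processing at 2 router(s): 2 × 2.8 ms = 5600 μs.
End-to-end = 245800 μs.

245800 μs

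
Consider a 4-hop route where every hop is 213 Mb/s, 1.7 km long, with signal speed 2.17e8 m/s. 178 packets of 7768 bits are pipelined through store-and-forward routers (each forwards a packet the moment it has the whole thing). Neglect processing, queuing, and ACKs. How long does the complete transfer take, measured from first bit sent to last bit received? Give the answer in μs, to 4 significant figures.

6632 μs

Per-hop transmission t_tx = L/R = 7768/213000000 = 36.4695 μs.
Per-hop propagation t_prop = 1700/217000000 = 7.8341 μs.
Pipeline fill: first packet needs 4·t_tx to clear all hops; remaining 177 packets each add one t_tx.
Total = (4+178-1)·t_tx + 4·t_prop = 181·36.4695 + 4·7.8341 = 6632 μs.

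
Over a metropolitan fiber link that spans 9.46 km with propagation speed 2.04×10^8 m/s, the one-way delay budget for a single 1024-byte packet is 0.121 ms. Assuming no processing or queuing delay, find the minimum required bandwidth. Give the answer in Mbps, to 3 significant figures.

110 Mbps

L = 8192 bits.
Propagation delay = 9460 / 204000000 = 0.0463725 ms.
Transmission budget = 0.121 − 0.0463725 = 0.0746275 ms.
R ≥ L / t_tx = 8192 bits / 7.46275e-05 s = 110 Mbps.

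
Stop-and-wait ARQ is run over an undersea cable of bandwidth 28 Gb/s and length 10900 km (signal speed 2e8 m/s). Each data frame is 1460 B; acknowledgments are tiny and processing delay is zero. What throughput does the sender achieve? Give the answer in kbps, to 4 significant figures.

t_tx = L/R = 11680/28000000000 = 4.17143e-07 s.
t_prop = 10900000/200000000 = 0.0545 s; RTT = 0.109 s.
Cycle = t_tx + RTT = 0.109 s.
Throughput = L / cycle = 11680 / 0.109 = 107.2 kbps.

107.2 kbps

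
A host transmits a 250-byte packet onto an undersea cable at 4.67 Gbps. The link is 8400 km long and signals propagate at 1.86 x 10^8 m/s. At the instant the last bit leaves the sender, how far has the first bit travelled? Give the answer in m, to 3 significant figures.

79.7 m

t_tx = L/R = 2000/4670000000 = 4.28266e-07 s.
Distance = s × t_tx = 186000000 × 4.28266e-07 = 79.7 m.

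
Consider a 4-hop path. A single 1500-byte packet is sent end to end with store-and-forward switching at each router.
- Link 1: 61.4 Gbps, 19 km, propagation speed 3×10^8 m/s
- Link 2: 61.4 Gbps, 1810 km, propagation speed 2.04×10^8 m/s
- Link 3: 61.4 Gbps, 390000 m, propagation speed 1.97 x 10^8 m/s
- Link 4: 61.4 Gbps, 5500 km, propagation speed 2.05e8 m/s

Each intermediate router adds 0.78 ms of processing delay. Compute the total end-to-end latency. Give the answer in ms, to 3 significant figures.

L = 1500 × 8 = 12000 bits.
Transmission delay per hop = L/R = 12000/61400000000 = 0.00019544 ms; 4 hops → 0.000781759 ms.
Propagation delays (d/s per hop): 0.0633333, 8.87255, 1.9797, 26.8293 ms; sum = 37.7448 ms.
Processing at 3 router(s): 3 × 0.78 ms = 2.34 ms.
End-to-end = 40.1 ms.

40.1 ms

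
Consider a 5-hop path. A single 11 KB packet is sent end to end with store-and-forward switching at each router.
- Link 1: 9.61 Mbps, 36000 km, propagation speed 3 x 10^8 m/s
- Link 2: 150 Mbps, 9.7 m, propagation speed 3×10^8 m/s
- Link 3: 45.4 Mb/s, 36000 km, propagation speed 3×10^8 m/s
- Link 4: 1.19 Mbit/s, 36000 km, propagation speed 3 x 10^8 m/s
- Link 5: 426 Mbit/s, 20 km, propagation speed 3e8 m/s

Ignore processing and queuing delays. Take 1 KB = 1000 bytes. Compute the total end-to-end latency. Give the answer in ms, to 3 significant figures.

L = 88000 bits.
Transmission delays (L/R per hop): 9.15713, 0.586667, 1.93833, 73.9496, 0.206573 ms; sum = 85.8383 ms.
Propagation delays (d/s per hop): 120, 3.23333e-05, 120, 120, 0.0666667 ms; sum = 360.067 ms.
End-to-end = 446 ms.

446 ms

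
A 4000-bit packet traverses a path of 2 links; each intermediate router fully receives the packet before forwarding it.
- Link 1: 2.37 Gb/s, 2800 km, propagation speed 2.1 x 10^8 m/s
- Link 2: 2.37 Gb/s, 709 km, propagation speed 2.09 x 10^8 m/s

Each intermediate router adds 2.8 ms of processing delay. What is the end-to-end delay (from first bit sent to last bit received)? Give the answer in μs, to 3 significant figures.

Transmission delay per hop = L/R = 4000/2370000000 = 1.68776 μs; 2 hops → 3.37553 μs.
Propagation delays (d/s per hop): 13333.3, 3392.34 μs; sum = 16725.7 μs.
Processing at 1 router(s): 1 × 2.8 ms = 2800 μs.
End-to-end = 19500 μs.

19500 μs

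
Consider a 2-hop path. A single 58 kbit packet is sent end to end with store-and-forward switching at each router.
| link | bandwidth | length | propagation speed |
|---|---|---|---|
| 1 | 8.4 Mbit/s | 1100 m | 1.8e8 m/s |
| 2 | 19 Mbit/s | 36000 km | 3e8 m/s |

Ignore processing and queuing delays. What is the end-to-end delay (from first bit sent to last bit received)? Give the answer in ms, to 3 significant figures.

130 ms

L = 58000 bits.
Transmission delays (L/R per hop): 6.90476, 3.05263 ms; sum = 9.95739 ms.
Propagation delays (d/s per hop): 0.00611111, 120 ms; sum = 120.006 ms.
End-to-end = 130 ms.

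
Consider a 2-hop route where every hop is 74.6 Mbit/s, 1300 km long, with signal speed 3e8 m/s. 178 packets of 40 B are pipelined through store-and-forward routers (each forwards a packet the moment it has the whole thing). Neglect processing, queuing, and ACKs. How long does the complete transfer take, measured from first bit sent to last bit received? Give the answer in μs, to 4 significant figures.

Per-hop transmission t_tx = L/R = 320/74600000 = 4.28954 μs.
Per-hop propagation t_prop = 1300000/300000000 = 4333.33 μs.
Pipeline fill: first packet needs 2·t_tx to clear all hops; remaining 177 packets each add one t_tx.
Total = (2+178-1)·t_tx + 2·t_prop = 179·4.28954 + 2·4333.33 = 9434 μs.

9434 μs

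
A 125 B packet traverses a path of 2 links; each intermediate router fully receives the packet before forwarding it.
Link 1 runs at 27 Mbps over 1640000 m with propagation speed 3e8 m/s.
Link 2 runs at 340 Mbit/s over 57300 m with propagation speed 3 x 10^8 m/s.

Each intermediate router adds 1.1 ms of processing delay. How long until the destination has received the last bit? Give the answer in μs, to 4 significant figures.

L = 125 × 8 = 1000 bits.
Transmission delays (L/R per hop): 37.037, 2.94118 μs; sum = 39.9782 μs.
Propagation delays (d/s per hop): 5466.67, 191 μs; sum = 5657.67 μs.
Processing at 1 router(s): 1 × 1.1 ms = 1100 μs.
End-to-end = 6798 μs.

6798 μs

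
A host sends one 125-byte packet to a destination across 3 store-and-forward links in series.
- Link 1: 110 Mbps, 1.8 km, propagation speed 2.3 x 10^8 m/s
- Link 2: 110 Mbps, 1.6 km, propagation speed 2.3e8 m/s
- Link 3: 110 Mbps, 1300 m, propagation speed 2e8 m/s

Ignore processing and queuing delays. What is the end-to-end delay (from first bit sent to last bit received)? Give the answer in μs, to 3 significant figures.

48.6 μs

L = 125 × 8 = 1000 bits.
Transmission delay per hop = L/R = 1000/110000000 = 9.09091 μs; 3 hops → 27.2727 μs.
Propagation delays (d/s per hop): 7.82609, 6.95652, 6.5 μs; sum = 21.2826 μs.
End-to-end = 48.6 μs.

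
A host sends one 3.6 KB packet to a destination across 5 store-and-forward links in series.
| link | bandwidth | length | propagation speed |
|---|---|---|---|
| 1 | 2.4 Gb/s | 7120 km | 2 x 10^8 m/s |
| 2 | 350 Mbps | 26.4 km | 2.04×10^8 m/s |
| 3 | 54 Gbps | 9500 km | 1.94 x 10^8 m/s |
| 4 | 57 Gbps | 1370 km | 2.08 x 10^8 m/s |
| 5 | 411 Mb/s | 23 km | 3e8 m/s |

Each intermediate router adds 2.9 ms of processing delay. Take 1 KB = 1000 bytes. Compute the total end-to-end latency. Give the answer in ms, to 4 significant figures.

L = 28800 bits.
Transmission delays (L/R per hop): 0.012, 0.0822857, 0.000533333, 0.000505263, 0.070073 ms; sum = 0.165397 ms.
Propagation delays (d/s per hop): 35.6, 0.129412, 48.9691, 6.58654, 0.0766667 ms; sum = 91.3617 ms.
Processing at 4 router(s): 4 × 2.9 ms = 11.6 ms.
End-to-end = 103.1 ms.

103.1 ms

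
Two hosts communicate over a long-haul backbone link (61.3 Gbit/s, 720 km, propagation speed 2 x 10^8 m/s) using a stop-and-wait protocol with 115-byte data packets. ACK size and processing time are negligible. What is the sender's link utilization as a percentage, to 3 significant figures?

0.000208 %

t_tx = L/R = 920/61300000000 = 1.50082e-08 s.
t_prop = 720000/200000000 = 0.0036 s; RTT = 0.0072 s.
Cycle = t_tx + RTT = 0.00720002 s.
Utilization = t_tx / cycle = 1.50082e-08/0.00720002 = 0.000208 %.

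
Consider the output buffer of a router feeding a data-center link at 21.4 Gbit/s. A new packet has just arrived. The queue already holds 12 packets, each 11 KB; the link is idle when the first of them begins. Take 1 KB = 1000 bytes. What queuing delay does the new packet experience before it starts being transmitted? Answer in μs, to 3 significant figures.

49.3 μs

Each queued packet: L/R = 88000/21400000000 = 4.11215 μs.
12 queued → 49.3458 μs.
Queuing delay = 49.3 μs.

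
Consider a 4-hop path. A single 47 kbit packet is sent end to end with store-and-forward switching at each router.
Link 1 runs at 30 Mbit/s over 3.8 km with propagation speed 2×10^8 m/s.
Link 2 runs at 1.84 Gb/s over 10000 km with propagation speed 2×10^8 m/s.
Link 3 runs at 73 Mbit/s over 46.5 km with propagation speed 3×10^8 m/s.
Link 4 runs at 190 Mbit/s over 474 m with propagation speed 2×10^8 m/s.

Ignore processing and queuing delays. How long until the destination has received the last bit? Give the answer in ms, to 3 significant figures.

L = 47000 bits.
Transmission delays (L/R per hop): 1.56667, 0.0255435, 0.643836, 0.247368 ms; sum = 2.48341 ms.
Propagation delays (d/s per hop): 0.019, 50, 0.155, 0.00237 ms; sum = 50.1764 ms.
End-to-end = 52.7 ms.

52.7 ms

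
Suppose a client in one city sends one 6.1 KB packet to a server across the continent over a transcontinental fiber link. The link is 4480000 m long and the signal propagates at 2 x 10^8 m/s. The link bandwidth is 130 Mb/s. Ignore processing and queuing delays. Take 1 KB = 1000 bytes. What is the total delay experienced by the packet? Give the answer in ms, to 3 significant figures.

L = 48800 bits.
Transmission delay = L/R = 48800 / 130000000 = 0.375385 ms.
Propagation delay = d/s = 4480000 m / 200000000 m/s = 22.4 ms.
Total = 22.8 ms.

22.8 ms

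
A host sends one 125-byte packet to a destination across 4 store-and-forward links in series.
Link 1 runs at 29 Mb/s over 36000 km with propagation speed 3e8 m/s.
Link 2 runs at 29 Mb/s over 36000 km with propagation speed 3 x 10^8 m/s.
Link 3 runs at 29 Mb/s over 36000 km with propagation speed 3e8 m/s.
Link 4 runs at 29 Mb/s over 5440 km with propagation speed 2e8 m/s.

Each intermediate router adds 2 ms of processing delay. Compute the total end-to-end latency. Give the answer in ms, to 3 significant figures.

L = 125 × 8 = 1000 bits.
Transmission delay per hop = L/R = 1000/29000000 = 0.0344828 ms; 4 hops → 0.137931 ms.
Propagation delays (d/s per hop): 120, 120, 120, 27.2 ms; sum = 387.2 ms.
Processing at 3 router(s): 3 × 2 ms = 6 ms.
End-to-end = 393 ms.

393 ms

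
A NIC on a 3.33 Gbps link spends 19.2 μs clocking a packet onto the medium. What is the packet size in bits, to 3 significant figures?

63900 bits

L = R × t_tx = 3330000000 b/s × 1.92e-05 s = 63936 bits.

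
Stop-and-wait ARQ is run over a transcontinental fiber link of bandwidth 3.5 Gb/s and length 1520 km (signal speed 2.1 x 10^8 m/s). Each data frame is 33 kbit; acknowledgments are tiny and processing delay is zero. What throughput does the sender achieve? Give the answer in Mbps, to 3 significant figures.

t_tx = L/R = 33000/3500000000 = 9.42857e-06 s.
t_prop = 1520000/210000000 = 0.0072381 s; RTT = 0.0144762 s.
Cycle = t_tx + RTT = 0.0144856 s.
Throughput = L / cycle = 33000 / 0.0144856 = 2.28 Mbps.

2.28 Mbps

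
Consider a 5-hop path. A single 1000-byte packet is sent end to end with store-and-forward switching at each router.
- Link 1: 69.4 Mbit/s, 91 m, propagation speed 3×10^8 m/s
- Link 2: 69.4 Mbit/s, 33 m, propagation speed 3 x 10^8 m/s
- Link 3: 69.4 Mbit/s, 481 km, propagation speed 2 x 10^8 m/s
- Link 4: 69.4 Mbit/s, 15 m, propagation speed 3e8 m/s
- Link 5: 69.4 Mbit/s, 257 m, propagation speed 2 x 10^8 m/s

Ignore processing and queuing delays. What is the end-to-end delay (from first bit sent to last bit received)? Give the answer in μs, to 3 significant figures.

L = 1000 × 8 = 8000 bits.
Transmission delay per hop = L/R = 8000/69400000 = 115.274 μs; 5 hops → 576.369 μs.
Propagation delays (d/s per hop): 0.303333, 0.11, 2405, 0.05, 1.285 μs; sum = 2406.75 μs.
End-to-end = 2980 μs.

2980 μs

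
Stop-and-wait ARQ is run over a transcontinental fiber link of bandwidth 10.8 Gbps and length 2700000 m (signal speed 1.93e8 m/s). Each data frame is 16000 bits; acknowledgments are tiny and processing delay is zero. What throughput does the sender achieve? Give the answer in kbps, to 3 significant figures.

t_tx = L/R = 16000/10800000000 = 1.48148e-06 s.
t_prop = 2700000/193000000 = 0.0139896 s; RTT = 0.0279793 s.
Cycle = t_tx + RTT = 0.0279808 s.
Throughput = L / cycle = 16000 / 0.0279808 = 572 kbps.

572 kbps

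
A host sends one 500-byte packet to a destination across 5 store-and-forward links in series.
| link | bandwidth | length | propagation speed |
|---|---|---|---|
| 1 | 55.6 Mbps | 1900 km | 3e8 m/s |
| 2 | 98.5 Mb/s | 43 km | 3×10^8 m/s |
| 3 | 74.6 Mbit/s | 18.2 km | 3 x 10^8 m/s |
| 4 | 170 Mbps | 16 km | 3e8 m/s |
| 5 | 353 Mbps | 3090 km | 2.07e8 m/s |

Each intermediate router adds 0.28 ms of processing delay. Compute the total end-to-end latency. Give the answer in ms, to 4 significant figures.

L = 500 × 8 = 4000 bits.
Transmission delays (L/R per hop): 0.0719424, 0.0406091, 0.0536193, 0.0235294, 0.0113314 ms; sum = 0.201032 ms.
Propagation delays (d/s per hop): 6.33333, 0.143333, 0.0606667, 0.0533333, 14.9275 ms; sum = 21.5182 ms.
Processing at 4 router(s): 4 × 0.28 ms = 1.12 ms.
End-to-end = 22.84 ms.

22.84 ms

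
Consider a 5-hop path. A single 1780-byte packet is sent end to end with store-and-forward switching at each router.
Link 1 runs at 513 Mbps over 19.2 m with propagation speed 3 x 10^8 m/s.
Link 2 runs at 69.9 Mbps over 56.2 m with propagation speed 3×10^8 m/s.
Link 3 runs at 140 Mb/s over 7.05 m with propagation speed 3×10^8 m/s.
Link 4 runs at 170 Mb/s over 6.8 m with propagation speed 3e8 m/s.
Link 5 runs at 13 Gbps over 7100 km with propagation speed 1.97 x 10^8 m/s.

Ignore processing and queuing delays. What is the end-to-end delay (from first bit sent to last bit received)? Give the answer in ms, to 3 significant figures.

L = 1780 × 8 = 14240 bits.
Transmission delays (L/R per hop): 0.0277583, 0.20372, 0.101714, 0.0837647, 0.00109538 ms; sum = 0.418052 ms.
Propagation delays (d/s per hop): 6.4e-05, 0.000187333, 2.35e-05, 2.26667e-05, 36.0406 ms; sum = 36.0409 ms.
End-to-end = 36.5 ms.

36.5 ms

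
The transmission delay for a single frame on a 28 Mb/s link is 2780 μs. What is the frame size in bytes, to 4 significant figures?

L = R × t_tx = 28000000 b/s × 0.00278 s = 77840 bits.
In bytes: 77840 / 8 = 9730 bytes.

9730 bytes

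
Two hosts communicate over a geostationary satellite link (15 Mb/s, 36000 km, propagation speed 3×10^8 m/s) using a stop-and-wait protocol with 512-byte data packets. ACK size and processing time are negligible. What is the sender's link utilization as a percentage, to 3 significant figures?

0.114 %

t_tx = L/R = 4096/15000000 = 0.000273067 s.
t_prop = 36000000/300000000 = 0.12 s; RTT = 0.24 s.
Cycle = t_tx + RTT = 0.240273 s.
Utilization = t_tx / cycle = 0.000273067/0.240273 = 0.114 %.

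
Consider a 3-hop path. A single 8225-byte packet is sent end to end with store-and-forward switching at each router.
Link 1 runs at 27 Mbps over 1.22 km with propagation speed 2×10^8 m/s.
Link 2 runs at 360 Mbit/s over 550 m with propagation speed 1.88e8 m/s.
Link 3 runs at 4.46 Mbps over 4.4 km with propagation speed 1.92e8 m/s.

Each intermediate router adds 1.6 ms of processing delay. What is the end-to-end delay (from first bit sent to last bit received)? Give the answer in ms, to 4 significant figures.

L = 8225 × 8 = 65800 bits.
Transmission delays (L/R per hop): 2.43704, 0.182778, 14.7534 ms; sum = 17.3732 ms.
Propagation delays (d/s per hop): 0.0061, 0.00292553, 0.0229167 ms; sum = 0.0319422 ms.
Processing at 2 router(s): 2 × 1.6 ms = 3.2 ms.
End-to-end = 20.61 ms.

20.61 ms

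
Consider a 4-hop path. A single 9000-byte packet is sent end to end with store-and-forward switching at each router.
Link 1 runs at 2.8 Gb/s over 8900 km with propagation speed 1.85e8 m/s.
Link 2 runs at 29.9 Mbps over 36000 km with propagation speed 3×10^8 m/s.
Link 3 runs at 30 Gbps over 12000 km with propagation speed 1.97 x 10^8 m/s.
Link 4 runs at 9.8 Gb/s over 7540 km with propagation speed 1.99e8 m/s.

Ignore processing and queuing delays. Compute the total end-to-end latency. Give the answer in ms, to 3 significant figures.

L = 9000 × 8 = 72000 bits.
Transmission delays (L/R per hop): 0.0257143, 2.40803, 0.0024, 0.00734694 ms; sum = 2.44349 ms.
Propagation delays (d/s per hop): 48.1081, 120, 60.9137, 37.8894 ms; sum = 266.911 ms.
End-to-end = 269 ms.

269 ms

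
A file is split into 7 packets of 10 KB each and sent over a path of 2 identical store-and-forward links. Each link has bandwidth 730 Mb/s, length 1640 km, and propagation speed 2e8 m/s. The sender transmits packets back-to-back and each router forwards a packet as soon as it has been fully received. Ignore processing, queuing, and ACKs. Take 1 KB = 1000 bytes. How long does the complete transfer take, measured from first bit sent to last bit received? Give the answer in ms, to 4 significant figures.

17.28 ms

Per-hop transmission t_tx = L/R = 80000/730000000 = 0.109589 ms.
Per-hop propagation t_prop = 1640000/200000000 = 8.2 ms.
Pipeline fill: first packet needs 2·t_tx to clear all hops; remaining 6 packets each add one t_tx.
Total = (2+7-1)·t_tx + 2·t_prop = 8·0.109589 + 2·8.2 = 17.28 ms.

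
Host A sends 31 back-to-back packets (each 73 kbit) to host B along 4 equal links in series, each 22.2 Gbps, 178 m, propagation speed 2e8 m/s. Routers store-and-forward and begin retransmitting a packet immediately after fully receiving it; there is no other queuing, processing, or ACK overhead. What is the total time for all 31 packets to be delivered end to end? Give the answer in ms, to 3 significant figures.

0.115 ms

Per-hop transmission t_tx = L/R = 73000/22200000000 = 0.00328829 ms.
Per-hop propagation t_prop = 178/200000000 = 0.00089 ms.
Pipeline fill: first packet needs 4·t_tx to clear all hops; remaining 30 packets each add one t_tx.
Total = (4+31-1)·t_tx + 4·t_prop = 34·0.00328829 + 4·0.00089 = 0.115 ms.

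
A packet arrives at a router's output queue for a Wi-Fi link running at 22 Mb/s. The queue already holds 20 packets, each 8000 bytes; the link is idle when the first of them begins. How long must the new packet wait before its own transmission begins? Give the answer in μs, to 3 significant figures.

Each queued packet: L/R = 64000/22000000 = 2909.09 μs.
20 queued → 58181.8 μs.
Queuing delay = 58200 μs.

58200 μs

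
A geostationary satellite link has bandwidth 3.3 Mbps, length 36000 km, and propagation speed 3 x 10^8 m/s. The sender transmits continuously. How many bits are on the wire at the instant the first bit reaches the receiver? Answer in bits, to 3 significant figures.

396000 bits

Propagation delay = 36000000 / 300000000 = 0.12 s.
BDP = R × t_prop = 3300000 × 0.12 = 396000 bits.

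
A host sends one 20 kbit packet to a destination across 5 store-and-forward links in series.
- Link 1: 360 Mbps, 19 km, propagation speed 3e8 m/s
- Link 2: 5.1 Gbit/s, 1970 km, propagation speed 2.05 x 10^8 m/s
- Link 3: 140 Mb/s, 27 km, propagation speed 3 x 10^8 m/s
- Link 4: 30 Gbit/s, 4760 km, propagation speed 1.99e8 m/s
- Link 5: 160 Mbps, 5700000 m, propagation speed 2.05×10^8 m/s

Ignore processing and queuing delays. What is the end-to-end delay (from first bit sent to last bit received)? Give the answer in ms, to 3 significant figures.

L = 20000 bits.
Transmission delays (L/R per hop): 0.0555556, 0.00392157, 0.142857, 0.000666667, 0.125 ms; sum = 0.328001 ms.
Propagation delays (d/s per hop): 0.0633333, 9.60976, 0.09, 23.9196, 27.8049 ms; sum = 61.4876 ms.
End-to-end = 61.8 ms.

61.8 ms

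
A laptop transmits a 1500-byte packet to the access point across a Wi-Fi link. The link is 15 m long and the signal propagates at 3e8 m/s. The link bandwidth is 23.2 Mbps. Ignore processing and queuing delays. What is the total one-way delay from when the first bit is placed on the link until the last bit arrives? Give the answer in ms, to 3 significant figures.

L = 1500 × 8 = 12000 bits.
Transmission delay = L/R = 12000 / 23200000 = 0.517241 ms.
Propagation delay = d/s = 15 m / 300000000 m/s = 5e-05 ms.
Total = 0.517 ms.

0.517 ms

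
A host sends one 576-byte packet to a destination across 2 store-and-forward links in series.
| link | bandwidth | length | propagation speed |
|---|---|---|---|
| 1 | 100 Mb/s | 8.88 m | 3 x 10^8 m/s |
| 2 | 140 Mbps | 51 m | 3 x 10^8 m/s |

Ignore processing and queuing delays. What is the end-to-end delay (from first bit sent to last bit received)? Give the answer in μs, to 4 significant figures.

79.19 μs

L = 576 × 8 = 4608 bits.
Transmission delays (L/R per hop): 46.08, 32.9143 μs; sum = 78.9943 μs.
Propagation delays (d/s per hop): 0.0296, 0.17 μs; sum = 0.1996 μs.
End-to-end = 79.19 μs.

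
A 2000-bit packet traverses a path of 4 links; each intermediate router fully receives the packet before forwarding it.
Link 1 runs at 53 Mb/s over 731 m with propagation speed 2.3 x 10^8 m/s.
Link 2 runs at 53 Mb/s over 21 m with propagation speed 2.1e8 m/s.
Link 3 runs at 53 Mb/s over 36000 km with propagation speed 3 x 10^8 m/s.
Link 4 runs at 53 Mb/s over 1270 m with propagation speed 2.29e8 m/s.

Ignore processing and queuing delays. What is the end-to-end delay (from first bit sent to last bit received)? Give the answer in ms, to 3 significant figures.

120 ms

Transmission delay per hop = L/R = 2000/53000000 = 0.0377358 ms; 4 hops → 0.150943 ms.
Propagation delays (d/s per hop): 0.00317826, 0.0001, 120, 0.00554585 ms; sum = 120.009 ms.
End-to-end = 120 ms.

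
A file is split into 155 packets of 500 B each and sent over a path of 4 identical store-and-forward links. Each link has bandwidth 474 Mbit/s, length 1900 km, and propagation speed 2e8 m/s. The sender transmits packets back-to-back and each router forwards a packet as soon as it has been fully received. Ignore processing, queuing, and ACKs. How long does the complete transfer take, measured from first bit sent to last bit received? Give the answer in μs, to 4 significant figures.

Per-hop transmission t_tx = L/R = 4000/474000000 = 8.43882 μs.
Per-hop propagation t_prop = 1900000/200000000 = 9500 μs.
Pipeline fill: first packet needs 4·t_tx to clear all hops; remaining 154 packets each add one t_tx.
Total = (4+155-1)·t_tx + 4·t_prop = 158·8.43882 + 4·9500 = 39330 μs.

39330 μs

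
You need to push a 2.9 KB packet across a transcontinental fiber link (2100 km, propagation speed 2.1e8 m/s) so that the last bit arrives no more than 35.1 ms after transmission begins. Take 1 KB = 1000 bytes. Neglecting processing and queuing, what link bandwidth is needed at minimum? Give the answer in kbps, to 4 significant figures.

L = 23200 bits.
Propagation delay = 2100000 / 210000000 = 10 ms.
Transmission budget = 35.1 − 10 = 25.1 ms.
R ≥ L / t_tx = 23200 bits / 0.0251 s = 924.3 kbps.

924.3 kbps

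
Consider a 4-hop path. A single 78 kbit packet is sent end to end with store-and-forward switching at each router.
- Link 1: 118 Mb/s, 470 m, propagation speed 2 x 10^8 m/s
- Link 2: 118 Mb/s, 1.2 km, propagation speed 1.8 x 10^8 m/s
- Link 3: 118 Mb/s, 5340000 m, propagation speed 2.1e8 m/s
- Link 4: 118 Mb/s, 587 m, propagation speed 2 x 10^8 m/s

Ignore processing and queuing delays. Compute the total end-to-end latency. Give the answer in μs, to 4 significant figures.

28080 μs

L = 78000 bits.
Transmission delay per hop = L/R = 78000/118000000 = 661.017 μs; 4 hops → 2644.07 μs.
Propagation delays (d/s per hop): 2.35, 6.66667, 25428.6, 2.935 μs; sum = 25440.5 μs.
End-to-end = 28080 μs.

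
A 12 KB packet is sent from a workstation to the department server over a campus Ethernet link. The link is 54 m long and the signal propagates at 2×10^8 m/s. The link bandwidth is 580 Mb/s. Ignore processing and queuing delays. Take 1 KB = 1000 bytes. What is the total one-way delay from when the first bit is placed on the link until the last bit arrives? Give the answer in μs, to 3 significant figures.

166 μs

L = 96000 bits.
Transmission delay = L/R = 96000 / 580000000 = 165.517 μs.
Propagation delay = d/s = 54 m / 200000000 m/s = 0.27 μs.
Total = 166 μs.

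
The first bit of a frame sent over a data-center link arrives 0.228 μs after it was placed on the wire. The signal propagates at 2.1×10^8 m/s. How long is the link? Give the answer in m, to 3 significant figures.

d = s × t_prop = 210000000 × 2.28e-07 = 47.9 m.

47.9 m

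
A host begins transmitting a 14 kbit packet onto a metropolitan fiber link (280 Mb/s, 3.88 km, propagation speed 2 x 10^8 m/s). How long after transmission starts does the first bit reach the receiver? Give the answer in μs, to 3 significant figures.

19.4 μs

First bit experiences only propagation delay: d/s = 3880/200000000 = 19.4 μs.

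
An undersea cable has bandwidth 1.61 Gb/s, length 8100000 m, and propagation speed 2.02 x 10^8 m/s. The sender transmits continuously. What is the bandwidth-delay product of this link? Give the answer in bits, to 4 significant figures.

64560000 bits

Propagation delay = 8100000 / 202000000 = 0.040099 s.
BDP = R × t_prop = 1610000000 × 0.040099 = 64559400 bits.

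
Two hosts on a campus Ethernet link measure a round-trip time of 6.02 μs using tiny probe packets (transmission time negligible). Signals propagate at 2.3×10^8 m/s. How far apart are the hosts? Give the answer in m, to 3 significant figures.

One-way propagation = RTT/2 = 3.01 μs.
d = s × t = 2.3e+08 × 3.01e-06 = 692 m.

692 m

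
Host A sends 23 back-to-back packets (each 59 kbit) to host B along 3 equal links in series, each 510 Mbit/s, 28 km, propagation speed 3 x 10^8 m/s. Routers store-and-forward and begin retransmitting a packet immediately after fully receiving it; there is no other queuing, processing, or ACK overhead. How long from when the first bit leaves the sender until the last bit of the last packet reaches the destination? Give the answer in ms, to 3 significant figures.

Per-hop transmission t_tx = L/R = 59000/510000000 = 0.115686 ms.
Per-hop propagation t_prop = 28000/300000000 = 0.0933333 ms.
Pipeline fill: first packet needs 3·t_tx to clear all hops; remaining 22 packets each add one t_tx.
Total = (3+23-1)·t_tx + 3·t_prop = 25·0.115686 + 3·0.0933333 = 3.17 ms.

3.17 ms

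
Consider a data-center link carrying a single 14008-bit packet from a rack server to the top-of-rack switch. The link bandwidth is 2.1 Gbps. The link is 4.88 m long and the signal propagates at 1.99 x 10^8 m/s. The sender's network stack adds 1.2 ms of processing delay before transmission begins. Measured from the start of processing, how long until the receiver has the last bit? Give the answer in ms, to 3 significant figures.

1.21 ms

Transmission delay = L/R = 14008 / 2100000000 = 0.00667048 ms.
Propagation delay = d/s = 4.88 m / 199000000 m/s = 2.45226e-05 ms.
Plus processing delay 1.2 ms = 1.2 ms.
Total = 1.21 ms.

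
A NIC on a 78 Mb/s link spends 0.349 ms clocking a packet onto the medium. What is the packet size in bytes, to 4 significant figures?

L = R × t_tx = 78000000 b/s × 0.000349 s = 27222 bits.
In bytes: 27222 / 8 = 3403 bytes.

3403 bytes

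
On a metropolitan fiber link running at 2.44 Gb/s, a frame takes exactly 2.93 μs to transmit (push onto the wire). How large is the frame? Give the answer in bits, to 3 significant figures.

L = R × t_tx = 2440000000 b/s × 2.93e-06 s = 7149.2 bits.

7150 bits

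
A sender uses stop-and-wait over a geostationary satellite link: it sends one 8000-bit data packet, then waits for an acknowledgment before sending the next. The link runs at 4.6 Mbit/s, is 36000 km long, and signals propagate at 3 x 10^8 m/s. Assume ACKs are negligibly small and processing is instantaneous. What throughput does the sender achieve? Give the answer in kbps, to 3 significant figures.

33.1 kbps

t_tx = L/R = 8000/4600000 = 0.00173913 s.
t_prop = 36000000/300000000 = 0.12 s; RTT = 0.24 s.
Cycle = t_tx + RTT = 0.241739 s.
Throughput = L / cycle = 8000 / 0.241739 = 33.1 kbps.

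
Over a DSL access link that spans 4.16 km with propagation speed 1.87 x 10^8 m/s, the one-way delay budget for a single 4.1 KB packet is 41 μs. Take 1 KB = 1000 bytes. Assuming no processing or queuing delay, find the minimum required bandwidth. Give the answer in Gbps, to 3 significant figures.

L = 32800 bits.
Propagation delay = 4160 / 187000000 = 22.246 μs.
Transmission budget = 41 − 22.246 = 18.754 μs.
R ≥ L / t_tx = 32800 bits / 1.8754e-05 s = 1.75 Gbps.

1.75 Gbps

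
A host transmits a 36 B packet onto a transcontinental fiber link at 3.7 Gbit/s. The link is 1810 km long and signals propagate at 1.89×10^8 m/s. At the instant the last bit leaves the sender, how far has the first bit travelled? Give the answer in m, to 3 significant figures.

t_tx = L/R = 288/3700000000 = 7.78378e-08 s.
Distance = s × t_tx = 189000000 × 7.78378e-08 = 14.7 m.

14.7 m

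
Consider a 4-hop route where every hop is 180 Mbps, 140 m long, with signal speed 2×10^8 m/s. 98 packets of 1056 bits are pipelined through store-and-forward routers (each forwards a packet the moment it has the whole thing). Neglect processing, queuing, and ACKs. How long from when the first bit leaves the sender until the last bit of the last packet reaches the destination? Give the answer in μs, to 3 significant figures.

595 μs

Per-hop transmission t_tx = L/R = 1056/180000000 = 5.86667 μs.
Per-hop propagation t_prop = 140/200000000 = 0.7 μs.
Pipeline fill: first packet needs 4·t_tx to clear all hops; remaining 97 packets each add one t_tx.
Total = (4+98-1)·t_tx + 4·t_prop = 101·5.86667 + 4·0.7 = 595 μs.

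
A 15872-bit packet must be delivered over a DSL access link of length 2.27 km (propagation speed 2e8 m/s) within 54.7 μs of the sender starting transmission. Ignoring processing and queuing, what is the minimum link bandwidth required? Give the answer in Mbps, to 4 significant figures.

Propagation delay = 2270 / 200000000 = 11.35 μs.
Transmission budget = 54.7 − 11.35 = 43.35 μs.
R ≥ L / t_tx = 15872 bits / 4.335e-05 s = 366.1 Mbps.

366.1 Mbps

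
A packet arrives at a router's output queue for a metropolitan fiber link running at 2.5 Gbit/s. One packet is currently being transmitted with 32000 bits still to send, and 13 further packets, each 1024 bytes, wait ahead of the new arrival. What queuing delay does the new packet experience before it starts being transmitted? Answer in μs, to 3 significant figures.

55.4 μs

Each queued packet: L/R = 8192/2500000000 = 3.2768 μs.
13 queued → 42.5984 μs.
Plus remaining 32000 bits of current packet: 12.8 μs.
Queuing delay = 55.4 μs.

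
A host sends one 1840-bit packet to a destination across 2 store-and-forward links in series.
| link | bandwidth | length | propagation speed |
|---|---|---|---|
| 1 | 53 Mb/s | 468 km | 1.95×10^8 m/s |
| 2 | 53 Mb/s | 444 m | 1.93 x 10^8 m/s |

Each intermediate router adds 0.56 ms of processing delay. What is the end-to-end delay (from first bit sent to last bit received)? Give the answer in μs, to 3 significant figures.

3030 μs

Transmission delay per hop = L/R = 1840/53000000 = 34.717 μs; 2 hops → 69.434 μs.
Propagation delays (d/s per hop): 2400, 2.30052 μs; sum = 2402.3 μs.
Processing at 1 router(s): 1 × 0.56 ms = 560 μs.
End-to-end = 3030 μs.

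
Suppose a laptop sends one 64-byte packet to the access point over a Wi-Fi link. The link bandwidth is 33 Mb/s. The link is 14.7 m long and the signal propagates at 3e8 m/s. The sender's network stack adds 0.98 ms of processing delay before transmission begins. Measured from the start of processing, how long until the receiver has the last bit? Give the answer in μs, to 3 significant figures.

L = 64 × 8 = 512 bits.
Transmission delay = L/R = 512 / 33000000 = 15.5152 μs.
Propagation delay = d/s = 14.7 m / 300000000 m/s = 0.049 μs.
Plus processing delay 0.98 ms = 980 μs.
Total = 996 μs.

996 μs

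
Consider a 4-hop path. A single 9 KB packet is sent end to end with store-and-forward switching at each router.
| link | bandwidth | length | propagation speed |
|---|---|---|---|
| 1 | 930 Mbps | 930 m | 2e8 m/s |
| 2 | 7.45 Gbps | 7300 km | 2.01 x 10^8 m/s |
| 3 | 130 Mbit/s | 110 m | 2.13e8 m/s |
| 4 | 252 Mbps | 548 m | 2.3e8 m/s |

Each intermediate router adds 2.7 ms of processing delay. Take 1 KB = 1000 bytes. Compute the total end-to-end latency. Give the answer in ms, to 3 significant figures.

45.4 ms

L = 72000 bits.
Transmission delays (L/R per hop): 0.0774194, 0.00966443, 0.553846, 0.285714 ms; sum = 0.926644 ms.
Propagation delays (d/s per hop): 0.00465, 36.3184, 0.000516432, 0.00238261 ms; sum = 36.326 ms.
Processing at 3 router(s): 3 × 2.7 ms = 8.1 ms.
End-to-end = 45.4 ms.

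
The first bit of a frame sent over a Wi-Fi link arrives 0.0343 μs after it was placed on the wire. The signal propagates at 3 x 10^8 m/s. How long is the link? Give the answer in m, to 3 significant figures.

10.3 m

d = s × t_prop = 300000000 × 3.43e-08 = 10.3 m.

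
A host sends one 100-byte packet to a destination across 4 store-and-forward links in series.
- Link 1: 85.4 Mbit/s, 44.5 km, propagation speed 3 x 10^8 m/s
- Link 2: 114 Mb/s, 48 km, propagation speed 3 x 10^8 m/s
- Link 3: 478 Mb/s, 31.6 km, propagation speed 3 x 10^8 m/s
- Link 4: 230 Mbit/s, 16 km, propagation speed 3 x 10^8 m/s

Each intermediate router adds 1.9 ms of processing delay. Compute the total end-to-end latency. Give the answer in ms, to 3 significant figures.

6.19 ms

L = 100 × 8 = 800 bits.
Transmission delays (L/R per hop): 0.00936768, 0.00701754, 0.00167364, 0.00347826 ms; sum = 0.0215371 ms.
Propagation delays (d/s per hop): 0.148333, 0.16, 0.105333, 0.0533333 ms; sum = 0.467 ms.
Processing at 3 router(s): 3 × 1.9 ms = 5.7 ms.
End-to-end = 6.19 ms.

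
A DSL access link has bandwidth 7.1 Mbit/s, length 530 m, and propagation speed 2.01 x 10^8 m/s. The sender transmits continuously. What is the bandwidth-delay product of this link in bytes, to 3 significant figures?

2.34 bytes

Propagation delay = 530 / 2.01e+08 = 2.63682e-06 s.
BDP = R × t_prop = 7100000 × 2.63682e-06 = 18.7214 bits.
In bytes: 18.7214/8 = 2.34 bytes.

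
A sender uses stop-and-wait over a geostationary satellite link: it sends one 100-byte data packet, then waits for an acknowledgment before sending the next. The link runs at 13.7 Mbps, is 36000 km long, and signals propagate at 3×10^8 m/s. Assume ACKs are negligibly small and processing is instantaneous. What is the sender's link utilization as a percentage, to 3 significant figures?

t_tx = L/R = 800/13700000 = 5.83942e-05 s.
t_prop = 36000000/300000000 = 0.12 s; RTT = 0.24 s.
Cycle = t_tx + RTT = 0.240058 s.
Utilization = t_tx / cycle = 5.83942e-05/0.240058 = 0.0243 %.

0.0243 %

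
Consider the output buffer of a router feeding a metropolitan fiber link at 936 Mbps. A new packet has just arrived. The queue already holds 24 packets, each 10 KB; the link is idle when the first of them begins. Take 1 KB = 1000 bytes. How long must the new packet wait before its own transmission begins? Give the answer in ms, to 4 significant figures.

Each queued packet: L/R = 80000/936000000 = 0.0854701 ms.
24 queued → 2.05128 ms.
Queuing delay = 2.051 ms.

2.051 ms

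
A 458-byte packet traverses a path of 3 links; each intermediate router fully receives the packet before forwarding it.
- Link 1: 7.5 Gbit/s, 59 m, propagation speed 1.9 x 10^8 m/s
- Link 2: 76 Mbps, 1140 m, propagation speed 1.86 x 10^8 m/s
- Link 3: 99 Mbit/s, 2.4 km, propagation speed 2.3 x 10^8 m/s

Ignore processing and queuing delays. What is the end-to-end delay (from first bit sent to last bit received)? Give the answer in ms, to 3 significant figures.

0.103 ms

L = 458 × 8 = 3664 bits.
Transmission delays (L/R per hop): 0.000488533, 0.0482105, 0.0370101 ms; sum = 0.0857092 ms.
Propagation delays (d/s per hop): 0.000310526, 0.00612903, 0.0104348 ms; sum = 0.0168743 ms.
End-to-end = 0.103 ms.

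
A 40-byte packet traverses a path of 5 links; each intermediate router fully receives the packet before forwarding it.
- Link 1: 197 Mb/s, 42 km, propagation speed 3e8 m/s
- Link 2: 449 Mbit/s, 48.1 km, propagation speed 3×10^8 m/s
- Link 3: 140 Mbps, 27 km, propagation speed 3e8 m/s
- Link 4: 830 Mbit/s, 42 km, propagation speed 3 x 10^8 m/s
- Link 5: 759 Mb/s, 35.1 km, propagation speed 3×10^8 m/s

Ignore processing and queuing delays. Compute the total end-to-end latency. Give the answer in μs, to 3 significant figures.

653 μs

L = 40 × 8 = 320 bits.
Transmission delays (L/R per hop): 1.62437, 0.712695, 2.28571, 0.385542, 0.421607 μs; sum = 5.42992 μs.
Propagation delays (d/s per hop): 140, 160.333, 90, 140, 117 μs; sum = 647.333 μs.
End-to-end = 653 μs.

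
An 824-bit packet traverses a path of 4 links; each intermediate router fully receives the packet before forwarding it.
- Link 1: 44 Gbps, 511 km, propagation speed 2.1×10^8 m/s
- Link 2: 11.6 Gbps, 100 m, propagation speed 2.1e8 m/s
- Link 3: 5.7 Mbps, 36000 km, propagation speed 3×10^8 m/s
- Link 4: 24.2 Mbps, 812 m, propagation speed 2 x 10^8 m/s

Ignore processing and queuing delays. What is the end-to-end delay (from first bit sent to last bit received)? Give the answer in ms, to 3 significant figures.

Transmission delays (L/R per hop): 1.87273e-05, 7.10345e-05, 0.144561, 0.0340496 ms; sum = 0.178701 ms.
Propagation delays (d/s per hop): 2.43333, 0.00047619, 120, 0.00406 ms; sum = 122.438 ms.
End-to-end = 123 ms.

123 ms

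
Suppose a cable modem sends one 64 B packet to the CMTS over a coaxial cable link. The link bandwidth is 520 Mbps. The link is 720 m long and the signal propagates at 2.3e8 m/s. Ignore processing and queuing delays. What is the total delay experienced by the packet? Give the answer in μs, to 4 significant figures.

4.115 μs

L = 64 × 8 = 512 bits.
Transmission delay = L/R = 512 / 520000000 = 0.984615 μs.
Propagation delay = d/s = 720 m / 2.3e+08 m/s = 3.13043 μs.
Total = 4.115 μs.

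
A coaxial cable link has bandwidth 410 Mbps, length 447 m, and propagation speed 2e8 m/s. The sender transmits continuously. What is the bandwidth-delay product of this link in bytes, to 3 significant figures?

Propagation delay = 447 / 200000000 = 2.235e-06 s.
BDP = R × t_prop = 410000000 × 2.235e-06 = 916.35 bits.
In bytes: 916.35/8 = 115 bytes.

115 bytes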